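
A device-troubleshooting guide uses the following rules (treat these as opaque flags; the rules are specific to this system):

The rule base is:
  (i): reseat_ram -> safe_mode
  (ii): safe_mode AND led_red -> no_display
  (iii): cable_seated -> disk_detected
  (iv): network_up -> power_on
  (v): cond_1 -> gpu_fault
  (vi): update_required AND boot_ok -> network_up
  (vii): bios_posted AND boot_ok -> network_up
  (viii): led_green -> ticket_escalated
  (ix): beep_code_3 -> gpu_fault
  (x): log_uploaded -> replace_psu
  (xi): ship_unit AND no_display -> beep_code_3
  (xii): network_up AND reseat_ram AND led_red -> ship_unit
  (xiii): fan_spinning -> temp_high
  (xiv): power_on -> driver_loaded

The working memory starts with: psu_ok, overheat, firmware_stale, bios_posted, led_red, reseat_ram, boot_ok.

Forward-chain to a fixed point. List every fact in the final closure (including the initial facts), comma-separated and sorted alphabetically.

beep_code_3, bios_posted, boot_ok, driver_loaded, firmware_stale, gpu_fault, led_red, network_up, no_display, overheat, power_on, psu_ok, reseat_ram, safe_mode, ship_unit

Round 1: (i) [reseat_ram -> safe_mode]; (vii) [bios_posted AND boot_ok -> network_up]. New: safe_mode, network_up.
Round 2: (ii) [safe_mode AND led_red -> no_display]; (iv) [network_up -> power_on]; (xii) [network_up AND reseat_ram AND led_red -> ship_unit]. New: no_display, power_on, ship_unit.
Round 3: (xi) [ship_unit AND no_display -> beep_code_3]; (xiv) [power_on -> driver_loaded]. New: beep_code_3, driver_loaded.
Round 4: (ix) [beep_code_3 -> gpu_fault]. New: gpu_fault.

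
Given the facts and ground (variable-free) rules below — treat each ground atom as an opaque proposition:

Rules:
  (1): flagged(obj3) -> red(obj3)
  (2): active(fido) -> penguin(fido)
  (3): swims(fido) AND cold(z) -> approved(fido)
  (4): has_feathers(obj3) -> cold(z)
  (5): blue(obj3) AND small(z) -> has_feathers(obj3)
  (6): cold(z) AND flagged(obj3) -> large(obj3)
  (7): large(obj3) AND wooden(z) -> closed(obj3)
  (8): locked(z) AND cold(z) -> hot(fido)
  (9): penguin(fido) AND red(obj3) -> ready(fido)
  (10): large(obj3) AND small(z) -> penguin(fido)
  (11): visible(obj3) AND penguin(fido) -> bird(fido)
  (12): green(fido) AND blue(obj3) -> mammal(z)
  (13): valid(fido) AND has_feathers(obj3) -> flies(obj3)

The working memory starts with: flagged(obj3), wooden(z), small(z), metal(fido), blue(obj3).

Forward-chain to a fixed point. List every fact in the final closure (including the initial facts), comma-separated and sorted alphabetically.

[1] (1) [flagged(obj3) -> red(obj3)]; (5) [blue(obj3) AND small(z) -> has_feathers(obj3)]. ⇒ new: red(obj3), has_feathers(obj3).
[2] (4) [has_feathers(obj3) -> cold(z)]. ⇒ new: cold(z).
[3] (6) [cold(z) AND flagged(obj3) -> large(obj3)]. ⇒ new: large(obj3).
[4] (7) [large(obj3) AND wooden(z) -> closed(obj3)]; (10) [large(obj3) AND small(z) -> penguin(fido)]. ⇒ new: closed(obj3), penguin(fido).
[5] (9) [penguin(fido) AND red(obj3) -> ready(fido)]. ⇒ new: ready(fido).

blue(obj3), closed(obj3), cold(z), flagged(obj3), has_feathers(obj3), large(obj3), metal(fido), penguin(fido), ready(fido), red(obj3), small(z), wooden(z)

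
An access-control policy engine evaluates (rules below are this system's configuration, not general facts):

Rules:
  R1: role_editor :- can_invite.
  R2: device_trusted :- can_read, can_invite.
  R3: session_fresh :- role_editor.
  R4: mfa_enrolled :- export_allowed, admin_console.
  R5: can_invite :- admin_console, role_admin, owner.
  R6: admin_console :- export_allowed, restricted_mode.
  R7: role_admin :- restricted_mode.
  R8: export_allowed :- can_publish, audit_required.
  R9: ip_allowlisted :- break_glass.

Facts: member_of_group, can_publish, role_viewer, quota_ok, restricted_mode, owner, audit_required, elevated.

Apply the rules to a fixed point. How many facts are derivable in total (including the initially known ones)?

15

[1] R7 [role_admin :- restricted_mode.]; R8 [export_allowed :- can_publish, audit_required.]. ⇒ new: role_admin, export_allowed.
[2] R6 [admin_console :- export_allowed, restricted_mode.]. ⇒ new: admin_console.
[3] R4 [mfa_enrolled :- export_allowed, admin_console.]; R5 [can_invite :- admin_console, role_admin, owner.]. ⇒ new: mfa_enrolled, can_invite.
[4] R1 [role_editor :- can_invite.]. ⇒ new: role_editor.
[5] R3 [session_fresh :- role_editor.]. ⇒ new: session_fresh.
Closure: {admin_console, audit_required, can_invite, can_publish, elevated, export_allowed, member_of_group, mfa_enrolled, owner, quota_ok, restricted_mode, role_admin, role_editor, role_viewer, session_fresh} — 15 facts.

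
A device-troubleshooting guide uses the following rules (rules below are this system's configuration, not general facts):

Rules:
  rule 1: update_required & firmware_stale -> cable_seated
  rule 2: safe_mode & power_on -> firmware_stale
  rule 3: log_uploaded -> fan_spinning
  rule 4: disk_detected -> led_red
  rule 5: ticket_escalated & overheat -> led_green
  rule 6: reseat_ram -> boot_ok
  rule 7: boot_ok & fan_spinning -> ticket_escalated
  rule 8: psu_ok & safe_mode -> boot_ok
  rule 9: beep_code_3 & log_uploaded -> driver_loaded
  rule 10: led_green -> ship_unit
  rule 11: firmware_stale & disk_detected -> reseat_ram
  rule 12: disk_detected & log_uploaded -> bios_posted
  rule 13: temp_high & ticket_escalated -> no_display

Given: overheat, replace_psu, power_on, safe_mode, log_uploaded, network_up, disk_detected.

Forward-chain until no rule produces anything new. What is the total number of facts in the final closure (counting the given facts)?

[1] rule 2 [safe_mode & power_on -> firmware_stale]; rule 3 [log_uploaded -> fan_spinning]; rule 4 [disk_detected -> led_red]; rule 12 [disk_detected & log_uploaded -> bios_posted]. ⇒ new: firmware_stale, fan_spinning, led_red, bios_posted.
[2] rule 11 [firmware_stale & disk_detected -> reseat_ram]. ⇒ new: reseat_ram.
[3] rule 6 [reseat_ram -> boot_ok]. ⇒ new: boot_ok.
[4] rule 7 [boot_ok & fan_spinning -> ticket_escalated]. ⇒ new: ticket_escalated.
[5] rule 5 [ticket_escalated & overheat -> led_green]. ⇒ new: led_green.
[6] rule 10 [led_green -> ship_unit]. ⇒ new: ship_unit.
Closure: {bios_posted, boot_ok, disk_detected, fan_spinning, firmware_stale, led_green, led_red, log_uploaded, network_up, overheat, power_on, replace_psu, reseat_ram, safe_mode, ship_unit, ticket_escalated} — 16 facts.

16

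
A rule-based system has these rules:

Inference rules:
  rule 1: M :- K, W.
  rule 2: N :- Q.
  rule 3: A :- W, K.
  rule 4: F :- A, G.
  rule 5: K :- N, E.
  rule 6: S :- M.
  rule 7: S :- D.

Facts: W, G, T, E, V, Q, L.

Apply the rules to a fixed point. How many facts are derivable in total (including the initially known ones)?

[1] rule 2 [N :- Q.]. ⇒ new: N.
[2] rule 5 [K :- N, E.]. ⇒ new: K.
[3] rule 1 [M :- K, W.]; rule 3 [A :- W, K.]. ⇒ new: M, A.
[4] rule 4 [F :- A, G.]; rule 6 [S :- M.]. ⇒ new: F, S.
Closure: {A, E, F, G, K, L, M, N, Q, S, T, V, W} — 13 facts.

13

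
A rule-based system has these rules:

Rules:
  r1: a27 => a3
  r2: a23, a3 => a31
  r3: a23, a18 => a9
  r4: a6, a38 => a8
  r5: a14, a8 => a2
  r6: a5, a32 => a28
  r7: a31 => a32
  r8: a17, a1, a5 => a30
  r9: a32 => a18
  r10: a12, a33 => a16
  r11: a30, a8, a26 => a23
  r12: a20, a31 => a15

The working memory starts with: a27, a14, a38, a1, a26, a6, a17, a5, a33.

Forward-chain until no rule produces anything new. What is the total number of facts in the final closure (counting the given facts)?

19

Round 1 — r1, r4, r8, derive a3, a8, a30.
Round 2 — r5, r11, derive a2, a23.
Round 3 — r2, derive a31.
Round 4 — r7, derive a32.
Round 5 — r6, r9, derive a28, a18.
Round 6 — r3, derive a9.
Closure: {a1, a14, a17, a18, a2, a23, a26, a27, a28, a3, a30, a31, a32, a33, a38, a5, a6, a8, a9} — 19 facts.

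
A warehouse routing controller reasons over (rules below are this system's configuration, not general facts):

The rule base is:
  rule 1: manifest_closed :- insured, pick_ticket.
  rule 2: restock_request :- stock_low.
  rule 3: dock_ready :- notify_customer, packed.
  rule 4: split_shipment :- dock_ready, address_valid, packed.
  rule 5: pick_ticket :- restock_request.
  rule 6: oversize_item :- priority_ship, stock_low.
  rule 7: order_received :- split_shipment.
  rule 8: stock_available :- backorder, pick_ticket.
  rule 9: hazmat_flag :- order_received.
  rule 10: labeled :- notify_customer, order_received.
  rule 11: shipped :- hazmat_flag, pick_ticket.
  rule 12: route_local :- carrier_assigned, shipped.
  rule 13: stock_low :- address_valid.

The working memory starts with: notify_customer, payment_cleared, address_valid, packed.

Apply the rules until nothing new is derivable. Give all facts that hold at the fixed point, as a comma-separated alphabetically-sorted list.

address_valid, dock_ready, hazmat_flag, labeled, notify_customer, order_received, packed, payment_cleared, pick_ticket, restock_request, shipped, split_shipment, stock_low

Round 1: rule 3 [dock_ready :- notify_customer, packed.]; rule 13 [stock_low :- address_valid.]. New: dock_ready, stock_low.
Round 2: rule 2 [restock_request :- stock_low.]; rule 4 [split_shipment :- dock_ready, address_valid, packed.]. New: restock_request, split_shipment.
Round 3: rule 5 [pick_ticket :- restock_request.]; rule 7 [order_received :- split_shipment.]. New: pick_ticket, order_received.
Round 4: rule 9 [hazmat_flag :- order_received.]; rule 10 [labeled :- notify_customer, order_received.]. New: hazmat_flag, labeled.
Round 5: rule 11 [shipped :- hazmat_flag, pick_ticket.]. New: shipped.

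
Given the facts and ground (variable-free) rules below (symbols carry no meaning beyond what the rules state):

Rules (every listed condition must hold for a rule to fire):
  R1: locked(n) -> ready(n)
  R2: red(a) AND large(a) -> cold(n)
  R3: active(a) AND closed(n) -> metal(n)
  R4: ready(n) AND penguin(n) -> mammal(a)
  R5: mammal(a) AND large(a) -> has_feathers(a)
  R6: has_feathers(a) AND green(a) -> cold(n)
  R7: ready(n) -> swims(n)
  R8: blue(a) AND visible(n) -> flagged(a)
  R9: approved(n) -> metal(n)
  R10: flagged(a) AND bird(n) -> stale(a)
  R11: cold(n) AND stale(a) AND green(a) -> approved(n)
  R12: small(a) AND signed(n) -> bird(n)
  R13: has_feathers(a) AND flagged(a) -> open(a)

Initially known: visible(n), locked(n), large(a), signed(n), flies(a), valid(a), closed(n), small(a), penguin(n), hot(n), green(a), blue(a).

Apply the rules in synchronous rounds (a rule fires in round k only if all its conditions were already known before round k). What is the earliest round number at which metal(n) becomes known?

Round 1: R1 [locked(n) -> ready(n)]; R8 [blue(a) AND visible(n) -> flagged(a)]; R12 [small(a) AND signed(n) -> bird(n)]. Adds ready(n), flagged(a), bird(n).
Round 2: R4 [ready(n) AND penguin(n) -> mammal(a)]; R7 [ready(n) -> swims(n)]; R10 [flagged(a) AND bird(n) -> stale(a)]. Adds mammal(a), swims(n), stale(a).
Round 3: R5 [mammal(a) AND large(a) -> has_feathers(a)]. Adds has_feathers(a).
Round 4: R6 [has_feathers(a) AND green(a) -> cold(n)]; R13 [has_feathers(a) AND flagged(a) -> open(a)]. Adds cold(n), open(a).
Round 5: R11 [cold(n) AND stale(a) AND green(a) -> approved(n)]. Adds approved(n).
Round 6: R9 [approved(n) -> metal(n)]. Adds metal(n).
metal(n) first appears in round 6.

6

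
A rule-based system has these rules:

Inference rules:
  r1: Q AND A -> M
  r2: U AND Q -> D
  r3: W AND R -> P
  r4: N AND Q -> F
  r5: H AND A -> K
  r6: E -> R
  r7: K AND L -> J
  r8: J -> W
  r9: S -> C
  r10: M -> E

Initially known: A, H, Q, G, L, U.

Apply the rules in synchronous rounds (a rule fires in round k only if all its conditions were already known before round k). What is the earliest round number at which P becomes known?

4

Round 1: r1 [Q AND A -> M]; r2 [U AND Q -> D]; r5 [H AND A -> K]. Adds M, D, K.
Round 2: r7 [K AND L -> J]; r10 [M -> E]. Adds J, E.
Round 3: r6 [E -> R]; r8 [J -> W]. Adds R, W.
Round 4: r3 [W AND R -> P]. Adds P.
P first appears in round 4.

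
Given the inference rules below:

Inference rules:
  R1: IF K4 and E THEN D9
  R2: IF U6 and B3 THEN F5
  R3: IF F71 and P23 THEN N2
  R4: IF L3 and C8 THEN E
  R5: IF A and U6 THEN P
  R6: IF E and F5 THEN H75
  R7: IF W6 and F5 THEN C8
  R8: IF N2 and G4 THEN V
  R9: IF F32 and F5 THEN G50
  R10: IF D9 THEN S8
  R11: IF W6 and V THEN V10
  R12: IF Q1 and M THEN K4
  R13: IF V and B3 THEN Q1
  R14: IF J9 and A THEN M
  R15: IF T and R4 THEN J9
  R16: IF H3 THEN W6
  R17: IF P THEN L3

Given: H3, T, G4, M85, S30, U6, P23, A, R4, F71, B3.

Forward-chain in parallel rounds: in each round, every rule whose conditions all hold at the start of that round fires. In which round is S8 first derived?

6

Round 1 fires R2, R3, R5, R15, R16, giving F5, N2, P, J9, W6.
Round 2 fires R7, R8, R14, R17, giving C8, V, M, L3.
Round 3 fires R4, R11, R13, giving E, V10, Q1.
Round 4 fires R6, R12, giving H75, K4.
Round 5 fires R1, giving D9.
Round 6 fires R10, giving S8.
S8 first appears in round 6.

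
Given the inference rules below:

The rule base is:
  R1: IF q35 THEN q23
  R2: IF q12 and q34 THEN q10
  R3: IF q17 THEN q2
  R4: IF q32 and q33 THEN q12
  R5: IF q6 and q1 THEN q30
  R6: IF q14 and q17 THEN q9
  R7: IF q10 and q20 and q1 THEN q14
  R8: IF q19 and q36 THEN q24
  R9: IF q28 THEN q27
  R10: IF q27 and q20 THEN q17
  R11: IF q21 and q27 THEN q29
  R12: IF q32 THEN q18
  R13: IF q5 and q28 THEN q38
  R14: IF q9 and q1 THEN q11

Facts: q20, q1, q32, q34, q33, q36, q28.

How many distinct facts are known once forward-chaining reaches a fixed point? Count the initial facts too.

16

Round 1 — R4, R9, R12, derive q12, q27, q18.
Round 2 — R2, R10, derive q10, q17.
Round 3 — R3, R7, derive q2, q14.
Round 4 — R6, derive q9.
Round 5 — R14, derive q11.
Closure: {q1, q10, q11, q12, q14, q17, q18, q2, q20, q27, q28, q32, q33, q34, q36, q9} — 16 facts.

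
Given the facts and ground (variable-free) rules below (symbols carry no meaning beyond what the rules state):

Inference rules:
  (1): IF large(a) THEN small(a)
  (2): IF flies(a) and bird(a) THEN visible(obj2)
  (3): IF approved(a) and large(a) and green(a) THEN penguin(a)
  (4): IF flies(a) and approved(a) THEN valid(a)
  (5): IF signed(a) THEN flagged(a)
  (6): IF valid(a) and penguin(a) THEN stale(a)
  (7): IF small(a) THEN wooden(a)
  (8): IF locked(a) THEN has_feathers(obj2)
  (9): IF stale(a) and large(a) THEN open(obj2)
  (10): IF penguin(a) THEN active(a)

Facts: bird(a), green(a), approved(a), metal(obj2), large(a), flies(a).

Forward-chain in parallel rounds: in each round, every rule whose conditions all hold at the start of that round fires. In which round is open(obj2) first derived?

[1] (1) [IF large(a) THEN small(a)]; (2) [IF flies(a) and bird(a) THEN visible(obj2)]; (3) [IF approved(a) and large(a) and green(a) THEN penguin(a)]; (4) [IF flies(a) and approved(a) THEN valid(a)]. ⇒ new: small(a), visible(obj2), penguin(a), valid(a).
[2] (6) [IF valid(a) and penguin(a) THEN stale(a)]; (7) [IF small(a) THEN wooden(a)]; (10) [IF penguin(a) THEN active(a)]. ⇒ new: stale(a), wooden(a), active(a).
[3] (9) [IF stale(a) and large(a) THEN open(obj2)]. ⇒ new: open(obj2).
open(obj2) first appears in round 3.

3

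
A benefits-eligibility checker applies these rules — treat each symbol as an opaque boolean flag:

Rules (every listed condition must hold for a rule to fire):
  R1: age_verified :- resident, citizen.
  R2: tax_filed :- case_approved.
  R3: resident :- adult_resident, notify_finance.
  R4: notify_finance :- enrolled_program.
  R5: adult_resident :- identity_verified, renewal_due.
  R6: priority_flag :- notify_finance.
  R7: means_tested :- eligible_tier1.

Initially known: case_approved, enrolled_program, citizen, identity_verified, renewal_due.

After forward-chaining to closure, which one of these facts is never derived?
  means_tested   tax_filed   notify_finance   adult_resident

[1] R2 [tax_filed :- case_approved.]; R4 [notify_finance :- enrolled_program.]; R5 [adult_resident :- identity_verified, renewal_due.]. ⇒ new: tax_filed, notify_finance, adult_resident.
[2] R3 [resident :- adult_resident, notify_finance.]; R6 [priority_flag :- notify_finance.]. ⇒ new: resident, priority_flag.
[3] R1 [age_verified :- resident, citizen.]. ⇒ new: age_verified.
Derived: notify_finance (round 1), tax_filed (round 1), adult_resident (round 1). means_tested never appears in any round.

means_tested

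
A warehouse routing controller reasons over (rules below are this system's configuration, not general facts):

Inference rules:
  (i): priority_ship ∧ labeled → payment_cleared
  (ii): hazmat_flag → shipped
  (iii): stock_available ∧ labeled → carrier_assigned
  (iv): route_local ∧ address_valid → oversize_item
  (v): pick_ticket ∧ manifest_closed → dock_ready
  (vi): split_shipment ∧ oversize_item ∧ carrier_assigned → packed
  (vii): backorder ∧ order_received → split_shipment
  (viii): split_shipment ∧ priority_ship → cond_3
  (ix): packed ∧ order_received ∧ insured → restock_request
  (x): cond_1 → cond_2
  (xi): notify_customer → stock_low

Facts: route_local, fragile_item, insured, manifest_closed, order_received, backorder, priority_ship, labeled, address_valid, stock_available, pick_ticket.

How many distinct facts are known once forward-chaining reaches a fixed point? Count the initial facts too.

19

[1] (i) [priority_ship ∧ labeled → payment_cleared]; (iii) [stock_available ∧ labeled → carrier_assigned]; (iv) [route_local ∧ address_valid → oversize_item]; (v) [pick_ticket ∧ manifest_closed → dock_ready]; (vii) [backorder ∧ order_received → split_shipment]. ⇒ new: payment_cleared, carrier_assigned, oversize_item, dock_ready, split_shipment.
[2] (vi) [split_shipment ∧ oversize_item ∧ carrier_assigned → packed]; (viii) [split_shipment ∧ priority_ship → cond_3]. ⇒ new: packed, cond_3.
[3] (ix) [packed ∧ order_received ∧ insured → restock_request]. ⇒ new: restock_request.
Closure: {address_valid, backorder, carrier_assigned, cond_3, dock_ready, fragile_item, insured, labeled, manifest_closed, order_received, oversize_item, packed, payment_cleared, pick_ticket, priority_ship, restock_request, route_local, split_shipment, stock_available} — 19 facts.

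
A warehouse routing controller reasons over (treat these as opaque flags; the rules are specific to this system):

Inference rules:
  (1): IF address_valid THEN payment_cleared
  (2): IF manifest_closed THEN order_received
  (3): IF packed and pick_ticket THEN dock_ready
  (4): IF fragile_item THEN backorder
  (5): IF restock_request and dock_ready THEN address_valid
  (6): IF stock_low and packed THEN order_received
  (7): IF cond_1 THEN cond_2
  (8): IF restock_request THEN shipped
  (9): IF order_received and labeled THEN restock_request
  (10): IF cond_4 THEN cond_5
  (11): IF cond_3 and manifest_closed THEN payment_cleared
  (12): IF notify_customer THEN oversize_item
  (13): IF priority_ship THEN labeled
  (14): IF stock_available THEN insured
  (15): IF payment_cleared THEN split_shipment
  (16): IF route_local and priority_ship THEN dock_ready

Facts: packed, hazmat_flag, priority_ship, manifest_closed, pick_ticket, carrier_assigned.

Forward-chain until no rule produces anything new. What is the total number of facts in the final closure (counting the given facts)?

Round 1 — (2), (3), (13), derive order_received, dock_ready, labeled.
Round 2 — (9), derive restock_request.
Round 3 — (5), (8), derive address_valid, shipped.
Round 4 — (1), derive payment_cleared.
Round 5 — (15), derive split_shipment.
Closure: {address_valid, carrier_assigned, dock_ready, hazmat_flag, labeled, manifest_closed, order_received, packed, payment_cleared, pick_ticket, priority_ship, restock_request, shipped, split_shipment} — 14 facts.

14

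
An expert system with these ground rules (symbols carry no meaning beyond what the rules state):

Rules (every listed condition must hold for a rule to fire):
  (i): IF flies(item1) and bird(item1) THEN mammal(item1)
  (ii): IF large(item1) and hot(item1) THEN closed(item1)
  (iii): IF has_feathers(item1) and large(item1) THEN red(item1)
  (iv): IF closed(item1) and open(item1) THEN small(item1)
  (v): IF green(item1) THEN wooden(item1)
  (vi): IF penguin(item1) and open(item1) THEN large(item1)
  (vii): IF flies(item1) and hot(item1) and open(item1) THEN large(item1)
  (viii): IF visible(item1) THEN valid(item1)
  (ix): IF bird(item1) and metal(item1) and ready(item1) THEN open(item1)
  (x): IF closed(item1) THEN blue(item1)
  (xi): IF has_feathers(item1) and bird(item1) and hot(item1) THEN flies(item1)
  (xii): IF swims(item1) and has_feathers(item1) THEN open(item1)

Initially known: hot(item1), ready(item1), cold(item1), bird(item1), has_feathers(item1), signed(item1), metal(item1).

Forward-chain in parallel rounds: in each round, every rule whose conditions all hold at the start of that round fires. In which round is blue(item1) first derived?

Round 1 fires (ix), (xi), giving open(item1), flies(item1).
Round 2 fires (i), (vii), giving mammal(item1), large(item1).
Round 3 fires (ii), (iii), giving closed(item1), red(item1).
Round 4 fires (iv), (x), giving small(item1), blue(item1).
blue(item1) first appears in round 4.

4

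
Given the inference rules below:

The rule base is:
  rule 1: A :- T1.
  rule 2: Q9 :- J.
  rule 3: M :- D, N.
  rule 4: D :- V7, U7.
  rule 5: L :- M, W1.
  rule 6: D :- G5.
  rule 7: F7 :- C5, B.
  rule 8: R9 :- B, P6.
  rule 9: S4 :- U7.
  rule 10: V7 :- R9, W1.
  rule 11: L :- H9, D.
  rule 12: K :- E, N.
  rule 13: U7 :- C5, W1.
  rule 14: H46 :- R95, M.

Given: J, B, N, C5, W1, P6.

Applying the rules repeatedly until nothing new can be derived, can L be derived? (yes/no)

Round 1 fires rule 2, rule 7, rule 8, rule 13, giving Q9, F7, R9, U7.
Round 2 fires rule 9, rule 10, giving S4, V7.
Round 3 fires rule 4, giving D.
Round 4 fires rule 3, giving M.
Round 5 fires rule 5, giving L.
L appears in round 5, so it is derivable.

yes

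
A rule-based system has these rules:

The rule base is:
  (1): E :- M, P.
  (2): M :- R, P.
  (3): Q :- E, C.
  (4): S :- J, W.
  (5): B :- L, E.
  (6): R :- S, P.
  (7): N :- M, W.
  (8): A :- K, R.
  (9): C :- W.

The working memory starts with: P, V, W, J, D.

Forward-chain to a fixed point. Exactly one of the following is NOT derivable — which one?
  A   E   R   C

Round 1: (4) [S :- J, W.]; (9) [C :- W.]. Adds S, C.
Round 2: (6) [R :- S, P.]. Adds R.
Round 3: (2) [M :- R, P.]. Adds M.
Round 4: (1) [E :- M, P.]; (7) [N :- M, W.]. Adds E, N.
Round 5: (3) [Q :- E, C.]. Adds Q.
Derived: E (round 4), R (round 2), C (round 1). A never appears in any round.

A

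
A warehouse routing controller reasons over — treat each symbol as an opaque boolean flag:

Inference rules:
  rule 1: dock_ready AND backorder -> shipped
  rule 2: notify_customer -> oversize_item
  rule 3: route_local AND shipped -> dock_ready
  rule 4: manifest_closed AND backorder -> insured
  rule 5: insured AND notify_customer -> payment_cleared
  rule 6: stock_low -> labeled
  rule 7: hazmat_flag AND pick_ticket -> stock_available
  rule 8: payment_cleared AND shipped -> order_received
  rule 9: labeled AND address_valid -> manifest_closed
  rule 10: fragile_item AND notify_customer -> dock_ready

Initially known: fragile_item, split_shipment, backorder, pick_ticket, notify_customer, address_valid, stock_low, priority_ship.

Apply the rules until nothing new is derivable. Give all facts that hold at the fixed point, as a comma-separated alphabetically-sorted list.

address_valid, backorder, dock_ready, fragile_item, insured, labeled, manifest_closed, notify_customer, order_received, oversize_item, payment_cleared, pick_ticket, priority_ship, shipped, split_shipment, stock_low

Round 1 fires rule 2, rule 6, rule 10, giving oversize_item, labeled, dock_ready.
Round 2 fires rule 1, rule 9, giving shipped, manifest_closed.
Round 3 fires rule 4, giving insured.
Round 4 fires rule 5, giving payment_cleared.
Round 5 fires rule 8, giving order_received.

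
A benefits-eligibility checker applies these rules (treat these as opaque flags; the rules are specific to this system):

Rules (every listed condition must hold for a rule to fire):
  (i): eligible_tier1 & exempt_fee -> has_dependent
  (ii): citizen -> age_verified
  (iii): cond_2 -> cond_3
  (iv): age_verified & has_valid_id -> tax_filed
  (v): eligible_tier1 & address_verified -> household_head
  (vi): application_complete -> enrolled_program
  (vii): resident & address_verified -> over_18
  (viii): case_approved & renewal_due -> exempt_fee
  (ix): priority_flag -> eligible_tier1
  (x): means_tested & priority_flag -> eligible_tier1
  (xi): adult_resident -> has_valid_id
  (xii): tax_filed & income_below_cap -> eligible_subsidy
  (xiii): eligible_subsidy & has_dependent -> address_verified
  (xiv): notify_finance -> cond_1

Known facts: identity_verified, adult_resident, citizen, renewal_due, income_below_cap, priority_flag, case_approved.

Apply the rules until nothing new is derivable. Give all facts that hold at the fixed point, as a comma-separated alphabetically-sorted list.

address_verified, adult_resident, age_verified, case_approved, citizen, eligible_subsidy, eligible_tier1, exempt_fee, has_dependent, has_valid_id, household_head, identity_verified, income_below_cap, priority_flag, renewal_due, tax_filed

Round 1 fires (ii), (viii), (ix), (xi), giving age_verified, exempt_fee, eligible_tier1, has_valid_id.
Round 2 fires (i), (iv), giving has_dependent, tax_filed.
Round 3 fires (xii), giving eligible_subsidy.
Round 4 fires (xiii), giving address_verified.
Round 5 fires (v), giving household_head.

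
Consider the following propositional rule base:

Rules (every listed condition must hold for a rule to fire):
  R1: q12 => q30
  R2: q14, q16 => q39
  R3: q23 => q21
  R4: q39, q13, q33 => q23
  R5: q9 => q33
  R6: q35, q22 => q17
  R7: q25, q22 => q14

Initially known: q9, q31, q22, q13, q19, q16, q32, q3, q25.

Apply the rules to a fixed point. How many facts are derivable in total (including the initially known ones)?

Round 1 — R5, R7, derive q33, q14.
Round 2 — R2, derive q39.
Round 3 — R4, derive q23.
Round 4 — R3, derive q21.
Closure: {q13, q14, q16, q19, q21, q22, q23, q25, q3, q31, q32, q33, q39, q9} — 14 facts.

14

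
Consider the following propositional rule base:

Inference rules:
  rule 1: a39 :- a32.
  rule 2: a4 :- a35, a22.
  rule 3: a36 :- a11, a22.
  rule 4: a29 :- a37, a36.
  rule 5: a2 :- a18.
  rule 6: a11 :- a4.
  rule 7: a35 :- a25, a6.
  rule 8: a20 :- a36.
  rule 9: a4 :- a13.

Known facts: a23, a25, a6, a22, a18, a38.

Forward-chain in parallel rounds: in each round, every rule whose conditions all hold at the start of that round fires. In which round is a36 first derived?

4

Round 1 fires rule 5, rule 7, giving a2, a35.
Round 2 fires rule 2, giving a4.
Round 3 fires rule 6, giving a11.
Round 4 fires rule 3, giving a36.
a36 first appears in round 4.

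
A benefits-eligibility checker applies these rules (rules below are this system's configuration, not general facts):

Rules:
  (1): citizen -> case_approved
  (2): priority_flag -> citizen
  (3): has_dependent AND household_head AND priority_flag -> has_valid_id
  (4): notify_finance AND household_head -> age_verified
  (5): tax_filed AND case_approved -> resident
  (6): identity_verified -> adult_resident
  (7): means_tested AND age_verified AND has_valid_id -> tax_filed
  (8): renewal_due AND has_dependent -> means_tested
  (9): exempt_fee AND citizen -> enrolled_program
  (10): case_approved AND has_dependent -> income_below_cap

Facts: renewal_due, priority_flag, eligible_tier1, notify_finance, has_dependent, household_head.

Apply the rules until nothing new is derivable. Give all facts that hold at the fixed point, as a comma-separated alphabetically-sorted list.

[1] (2) [priority_flag -> citizen]; (3) [has_dependent AND household_head AND priority_flag -> has_valid_id]; (4) [notify_finance AND household_head -> age_verified]; (8) [renewal_due AND has_dependent -> means_tested]. ⇒ new: citizen, has_valid_id, age_verified, means_tested.
[2] (1) [citizen -> case_approved]; (7) [means_tested AND age_verified AND has_valid_id -> tax_filed]. ⇒ new: case_approved, tax_filed.
[3] (5) [tax_filed AND case_approved -> resident]; (10) [case_approved AND has_dependent -> income_below_cap]. ⇒ new: resident, income_below_cap.

age_verified, case_approved, citizen, eligible_tier1, has_dependent, has_valid_id, household_head, income_below_cap, means_tested, notify_finance, priority_flag, renewal_due, resident, tax_filed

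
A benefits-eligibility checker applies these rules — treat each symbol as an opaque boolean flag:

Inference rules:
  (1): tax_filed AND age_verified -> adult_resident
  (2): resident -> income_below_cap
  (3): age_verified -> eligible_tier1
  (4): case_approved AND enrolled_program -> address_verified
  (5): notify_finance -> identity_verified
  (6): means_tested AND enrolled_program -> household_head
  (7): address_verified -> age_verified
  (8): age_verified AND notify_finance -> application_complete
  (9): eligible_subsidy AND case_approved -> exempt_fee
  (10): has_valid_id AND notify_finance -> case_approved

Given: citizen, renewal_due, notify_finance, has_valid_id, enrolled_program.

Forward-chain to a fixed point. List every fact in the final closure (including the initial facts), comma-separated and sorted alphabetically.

Round 1 fires (5), (10), giving identity_verified, case_approved.
Round 2 fires (4), giving address_verified.
Round 3 fires (7), giving age_verified.
Round 4 fires (3), (8), giving eligible_tier1, application_complete.

address_verified, age_verified, application_complete, case_approved, citizen, eligible_tier1, enrolled_program, has_valid_id, identity_verified, notify_finance, renewal_due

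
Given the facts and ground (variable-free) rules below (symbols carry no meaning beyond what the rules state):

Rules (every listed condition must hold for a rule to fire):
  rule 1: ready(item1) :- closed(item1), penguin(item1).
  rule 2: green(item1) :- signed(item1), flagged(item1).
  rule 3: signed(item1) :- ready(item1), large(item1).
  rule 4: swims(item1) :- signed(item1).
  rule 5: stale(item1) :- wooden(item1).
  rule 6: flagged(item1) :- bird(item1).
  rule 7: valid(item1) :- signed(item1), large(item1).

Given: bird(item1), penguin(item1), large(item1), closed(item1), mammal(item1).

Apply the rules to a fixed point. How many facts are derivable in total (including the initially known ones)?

11

Round 1: rule 1 [ready(item1) :- closed(item1), penguin(item1).]; rule 6 [flagged(item1) :- bird(item1).]. Adds ready(item1), flagged(item1).
Round 2: rule 3 [signed(item1) :- ready(item1), large(item1).]. Adds signed(item1).
Round 3: rule 2 [green(item1) :- signed(item1), flagged(item1).]; rule 4 [swims(item1) :- signed(item1).]; rule 7 [valid(item1) :- signed(item1), large(item1).]. Adds green(item1), swims(item1), valid(item1).
Closure: {bird(item1), closed(item1), flagged(item1), green(item1), large(item1), mammal(item1), penguin(item1), ready(item1), signed(item1), swims(item1), valid(item1)} — 11 facts.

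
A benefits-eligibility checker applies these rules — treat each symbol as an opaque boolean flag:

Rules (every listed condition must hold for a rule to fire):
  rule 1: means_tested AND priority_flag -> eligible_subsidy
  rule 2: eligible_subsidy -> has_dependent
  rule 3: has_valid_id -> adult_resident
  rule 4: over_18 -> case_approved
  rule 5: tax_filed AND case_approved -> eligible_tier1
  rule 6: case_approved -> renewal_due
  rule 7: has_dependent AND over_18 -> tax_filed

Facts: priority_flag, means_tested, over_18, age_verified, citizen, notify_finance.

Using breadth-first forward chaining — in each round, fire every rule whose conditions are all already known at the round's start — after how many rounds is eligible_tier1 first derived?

Round 1: rule 1 [means_tested AND priority_flag -> eligible_subsidy]; rule 4 [over_18 -> case_approved]. Adds eligible_subsidy, case_approved.
Round 2: rule 2 [eligible_subsidy -> has_dependent]; rule 6 [case_approved -> renewal_due]. Adds has_dependent, renewal_due.
Round 3: rule 7 [has_dependent AND over_18 -> tax_filed]. Adds tax_filed.
Round 4: rule 5 [tax_filed AND case_approved -> eligible_tier1]. Adds eligible_tier1.
eligible_tier1 first appears in round 4.

4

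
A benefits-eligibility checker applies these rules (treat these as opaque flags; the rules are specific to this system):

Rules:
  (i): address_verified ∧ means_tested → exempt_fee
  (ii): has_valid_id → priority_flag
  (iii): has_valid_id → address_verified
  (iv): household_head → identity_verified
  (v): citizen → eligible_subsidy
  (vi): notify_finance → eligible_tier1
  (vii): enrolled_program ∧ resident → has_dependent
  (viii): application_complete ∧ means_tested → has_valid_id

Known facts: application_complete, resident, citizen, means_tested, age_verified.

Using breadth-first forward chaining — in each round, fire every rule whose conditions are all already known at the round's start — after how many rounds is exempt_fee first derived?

3

Round 1 fires (v), (viii), giving eligible_subsidy, has_valid_id.
Round 2 fires (ii), (iii), giving priority_flag, address_verified.
Round 3 fires (i), giving exempt_fee.
exempt_fee first appears in round 3.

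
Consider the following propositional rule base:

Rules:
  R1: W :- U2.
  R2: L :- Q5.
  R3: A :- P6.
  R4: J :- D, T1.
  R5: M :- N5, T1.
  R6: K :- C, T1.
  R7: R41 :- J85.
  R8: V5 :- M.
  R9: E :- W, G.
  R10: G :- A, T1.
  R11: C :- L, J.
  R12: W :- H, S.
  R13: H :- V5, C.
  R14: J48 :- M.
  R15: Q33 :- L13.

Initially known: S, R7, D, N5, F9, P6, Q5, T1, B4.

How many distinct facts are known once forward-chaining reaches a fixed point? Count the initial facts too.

Round 1 — R2, R3, R4, R5, derive L, A, J, M.
Round 2 — R8, R10, R11, R14, derive V5, G, C, J48.
Round 3 — R6, R13, derive K, H.
Round 4 — R12, derive W.
Round 5 — R9, derive E.
Closure: {A, B4, C, D, E, F9, G, H, J, J48, K, L, M, N5, P6, Q5, R7, S, T1, V5, W} — 21 facts.

21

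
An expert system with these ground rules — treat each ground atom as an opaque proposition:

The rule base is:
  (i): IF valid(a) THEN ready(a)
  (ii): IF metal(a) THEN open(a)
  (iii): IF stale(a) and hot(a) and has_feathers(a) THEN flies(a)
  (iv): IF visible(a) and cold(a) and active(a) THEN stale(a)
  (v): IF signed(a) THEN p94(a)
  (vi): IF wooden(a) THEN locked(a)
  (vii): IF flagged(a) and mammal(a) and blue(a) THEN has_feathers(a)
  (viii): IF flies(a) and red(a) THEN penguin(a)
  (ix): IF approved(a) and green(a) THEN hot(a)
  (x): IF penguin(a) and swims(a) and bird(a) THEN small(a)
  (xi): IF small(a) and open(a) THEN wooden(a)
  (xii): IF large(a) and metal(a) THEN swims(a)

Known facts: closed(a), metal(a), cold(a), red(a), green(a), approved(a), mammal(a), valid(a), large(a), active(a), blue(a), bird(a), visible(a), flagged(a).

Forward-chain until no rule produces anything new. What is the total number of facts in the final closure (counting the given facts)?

25

Round 1 fires (i), (ii), (iv), (vii), (ix), (xii), giving ready(a), open(a), stale(a), has_feathers(a), hot(a), swims(a).
Round 2 fires (iii), giving flies(a).
Round 3 fires (viii), giving penguin(a).
Round 4 fires (x), giving small(a).
Round 5 fires (xi), giving wooden(a).
Round 6 fires (vi), giving locked(a).
Closure: {active(a), approved(a), bird(a), blue(a), closed(a), cold(a), flagged(a), flies(a), green(a), has_feathers(a), hot(a), large(a), locked(a), mammal(a), metal(a), open(a), penguin(a), ready(a), red(a), small(a), stale(a), swims(a), valid(a), visible(a), wooden(a)} — 25 facts.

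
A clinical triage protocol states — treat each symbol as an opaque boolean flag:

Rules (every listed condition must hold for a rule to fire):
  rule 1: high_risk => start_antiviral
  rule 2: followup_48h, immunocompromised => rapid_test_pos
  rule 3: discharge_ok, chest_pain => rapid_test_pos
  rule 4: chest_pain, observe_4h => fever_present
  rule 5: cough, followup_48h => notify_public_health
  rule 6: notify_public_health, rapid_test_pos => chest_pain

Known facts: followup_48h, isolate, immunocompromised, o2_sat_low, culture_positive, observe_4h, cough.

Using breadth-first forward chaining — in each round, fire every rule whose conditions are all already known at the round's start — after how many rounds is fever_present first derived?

3

Round 1 fires rule 2, rule 5, giving rapid_test_pos, notify_public_health.
Round 2 fires rule 6, giving chest_pain.
Round 3 fires rule 4, giving fever_present.
fever_present first appears in round 3.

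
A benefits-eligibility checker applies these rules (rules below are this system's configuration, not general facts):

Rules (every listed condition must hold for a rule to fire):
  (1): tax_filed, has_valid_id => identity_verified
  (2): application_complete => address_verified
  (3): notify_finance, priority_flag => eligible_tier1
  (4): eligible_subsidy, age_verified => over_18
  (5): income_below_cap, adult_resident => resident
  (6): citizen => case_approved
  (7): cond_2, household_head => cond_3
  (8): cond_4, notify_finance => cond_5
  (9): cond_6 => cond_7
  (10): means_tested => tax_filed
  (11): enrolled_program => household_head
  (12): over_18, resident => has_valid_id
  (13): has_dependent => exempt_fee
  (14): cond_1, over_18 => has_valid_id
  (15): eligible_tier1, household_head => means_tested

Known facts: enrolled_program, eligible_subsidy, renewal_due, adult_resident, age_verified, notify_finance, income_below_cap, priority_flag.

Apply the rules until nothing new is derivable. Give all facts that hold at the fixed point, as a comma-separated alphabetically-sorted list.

adult_resident, age_verified, eligible_subsidy, eligible_tier1, enrolled_program, has_valid_id, household_head, identity_verified, income_below_cap, means_tested, notify_finance, over_18, priority_flag, renewal_due, resident, tax_filed

[1] (3) [notify_finance, priority_flag => eligible_tier1]; (4) [eligible_subsidy, age_verified => over_18]; (5) [income_below_cap, adult_resident => resident]; (11) [enrolled_program => household_head]. ⇒ new: eligible_tier1, over_18, resident, household_head.
[2] (12) [over_18, resident => has_valid_id]; (15) [eligible_tier1, household_head => means_tested]. ⇒ new: has_valid_id, means_tested.
[3] (10) [means_tested => tax_filed]. ⇒ new: tax_filed.
[4] (1) [tax_filed, has_valid_id => identity_verified]. ⇒ new: identity_verified.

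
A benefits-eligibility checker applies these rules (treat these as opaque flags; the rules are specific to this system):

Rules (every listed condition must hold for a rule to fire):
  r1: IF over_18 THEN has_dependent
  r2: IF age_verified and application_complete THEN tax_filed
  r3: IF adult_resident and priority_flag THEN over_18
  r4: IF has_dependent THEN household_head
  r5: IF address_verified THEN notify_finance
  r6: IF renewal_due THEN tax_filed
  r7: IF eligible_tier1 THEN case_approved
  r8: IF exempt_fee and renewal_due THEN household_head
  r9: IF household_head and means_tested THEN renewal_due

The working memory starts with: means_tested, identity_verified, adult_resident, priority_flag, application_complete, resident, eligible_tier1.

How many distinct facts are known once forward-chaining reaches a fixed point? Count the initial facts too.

13

Round 1: r3 [IF adult_resident and priority_flag THEN over_18]; r7 [IF eligible_tier1 THEN case_approved]. Adds over_18, case_approved.
Round 2: r1 [IF over_18 THEN has_dependent]. Adds has_dependent.
Round 3: r4 [IF has_dependent THEN household_head]. Adds household_head.
Round 4: r9 [IF household_head and means_tested THEN renewal_due]. Adds renewal_due.
Round 5: r6 [IF renewal_due THEN tax_filed]. Adds tax_filed.
Closure: {adult_resident, application_complete, case_approved, eligible_tier1, has_dependent, household_head, identity_verified, means_tested, over_18, priority_flag, renewal_due, resident, tax_filed} — 13 facts.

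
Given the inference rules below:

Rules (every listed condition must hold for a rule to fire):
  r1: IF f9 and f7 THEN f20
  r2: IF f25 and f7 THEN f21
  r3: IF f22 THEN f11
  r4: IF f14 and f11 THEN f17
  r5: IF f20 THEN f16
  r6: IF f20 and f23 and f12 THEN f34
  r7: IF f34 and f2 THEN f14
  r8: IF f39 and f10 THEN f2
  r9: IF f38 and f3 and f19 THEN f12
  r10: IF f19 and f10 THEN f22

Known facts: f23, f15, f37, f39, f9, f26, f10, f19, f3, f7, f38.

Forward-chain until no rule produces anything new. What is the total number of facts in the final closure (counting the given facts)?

Round 1 fires r1, r8, r9, r10, giving f20, f2, f12, f22.
Round 2 fires r3, r5, r6, giving f11, f16, f34.
Round 3 fires r7, giving f14.
Round 4 fires r4, giving f17.
Closure: {f10, f11, f12, f14, f15, f16, f17, f19, f2, f20, f22, f23, f26, f3, f34, f37, f38, f39, f7, f9} — 20 facts.

20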